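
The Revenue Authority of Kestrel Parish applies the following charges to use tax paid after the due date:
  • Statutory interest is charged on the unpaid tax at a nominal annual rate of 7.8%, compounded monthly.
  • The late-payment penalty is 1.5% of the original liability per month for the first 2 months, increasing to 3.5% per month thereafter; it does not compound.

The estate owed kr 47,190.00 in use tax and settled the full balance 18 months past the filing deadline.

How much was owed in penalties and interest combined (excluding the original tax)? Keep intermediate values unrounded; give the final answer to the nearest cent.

Penalty, months 1–2: 2 × 1.5% × kr 47,190.00 = kr 1,415.70
Penalty, months 3–18: 16 × 3.5% × kr 47,190.00 = kr 26,426.40
Interest (7.8%/yr ÷ 12 = 0.65%/month): kr 47,190.00 × ((1 + 0.0065)^18 − 1) = kr 5,837.1155…
Penalties + interest = kr 27,842.1000 + kr 5,837.1155… = kr 33,679.22

kr 33,679.22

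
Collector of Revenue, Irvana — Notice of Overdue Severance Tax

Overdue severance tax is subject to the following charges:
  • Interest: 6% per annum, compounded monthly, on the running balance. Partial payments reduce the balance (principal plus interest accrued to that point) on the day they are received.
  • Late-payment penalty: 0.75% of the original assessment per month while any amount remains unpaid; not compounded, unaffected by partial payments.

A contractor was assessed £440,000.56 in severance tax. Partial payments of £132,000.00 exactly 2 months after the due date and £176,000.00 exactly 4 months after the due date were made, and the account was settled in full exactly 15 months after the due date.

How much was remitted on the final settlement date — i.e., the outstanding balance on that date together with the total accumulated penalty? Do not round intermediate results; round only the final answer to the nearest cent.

Monthly rate = 6% ÷ 12 = 0.5%
Balance at month 2: £440,000.5600 × (1 + 0.005)^2 = £444,411.5656…
After £132,000.00 payment: £444,411.5656… − £132,000.00 = £312,411.5656…
Balance at month 4: £312,411.5656… × (1 + 0.005)^2 = £315,543.4916…
After £176,000.00 payment: £315,543.4916… − £176,000.00 = £139,543.4916…
Balance at month 15: £139,543.4916… × (1 + 0.005)^11 = £147,413.1630…
Penalty: 15 × 0.75% × £440,000.56 = £49,500.06…
Final settlement = outstanding balance + penalty = £147,413.1630… + £49,500.06… = £196,913.23

£196,913.23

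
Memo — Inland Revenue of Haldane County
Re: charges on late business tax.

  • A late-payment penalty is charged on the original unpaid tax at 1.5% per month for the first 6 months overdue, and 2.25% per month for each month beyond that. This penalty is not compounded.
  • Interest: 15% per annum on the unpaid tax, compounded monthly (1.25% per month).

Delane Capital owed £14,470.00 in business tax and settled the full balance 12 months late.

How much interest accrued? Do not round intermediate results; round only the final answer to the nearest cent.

£2,326.12

Interest: £14,470.00 × ((1 + 0.0125)^12 − 1) = £14,470.00 × 0.1607545… = £2,326.1179…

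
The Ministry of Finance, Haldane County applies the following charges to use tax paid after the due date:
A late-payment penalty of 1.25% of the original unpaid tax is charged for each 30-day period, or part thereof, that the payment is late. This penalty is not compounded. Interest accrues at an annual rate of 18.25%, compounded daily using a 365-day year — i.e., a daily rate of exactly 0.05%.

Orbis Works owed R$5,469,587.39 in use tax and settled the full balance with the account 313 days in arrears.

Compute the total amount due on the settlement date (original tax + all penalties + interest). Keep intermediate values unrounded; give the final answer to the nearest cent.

Penalty periods: ⌈313/30⌉ = 11; penalty = 11 × 1.25% × R$5,469,587.39 = R$752,068.27…
Interest: R$5,469,587.39 × ((1 + 0.0005)^313 − 1) = R$5,469,587.39 × 0.16936503… = R$926,356.8065…
Total = R$5,469,587.39 + R$752,068.2661… + R$926,356.8065… = R$7,148,012.46

R$7,148,012.46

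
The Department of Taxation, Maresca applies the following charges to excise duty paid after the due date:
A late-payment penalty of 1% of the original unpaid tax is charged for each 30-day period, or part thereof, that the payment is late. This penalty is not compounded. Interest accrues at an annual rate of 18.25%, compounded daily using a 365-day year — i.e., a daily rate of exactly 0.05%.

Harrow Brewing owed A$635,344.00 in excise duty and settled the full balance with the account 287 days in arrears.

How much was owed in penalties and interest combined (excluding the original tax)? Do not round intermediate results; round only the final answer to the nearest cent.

Penalty periods: ⌈287/30⌉ = 10; penalty = 10 × 1% × A$635,344.00 = A$63,534.40
Interest: A$635,344.00 × ((1 + 0.0005)^287 − 1) = A$635,344.00 × 0.15426541… = A$98,011.6056…
Penalties + interest = A$63,534.4000 + A$98,011.6056… = A$161,546.01

A$161,546.01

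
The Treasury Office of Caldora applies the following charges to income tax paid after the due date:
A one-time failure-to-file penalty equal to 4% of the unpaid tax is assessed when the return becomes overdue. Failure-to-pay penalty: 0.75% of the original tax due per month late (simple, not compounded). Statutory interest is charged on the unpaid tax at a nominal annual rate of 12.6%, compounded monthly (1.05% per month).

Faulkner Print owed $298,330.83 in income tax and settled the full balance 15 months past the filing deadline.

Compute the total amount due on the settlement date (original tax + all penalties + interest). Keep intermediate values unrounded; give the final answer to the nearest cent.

Failure-to-file penalty: 4% × $298,330.83 = $11,933.23…
Failure-to-pay penalty = 0.75% × $298,330.83 × 15 mo = $33,562.22…
Interest: $298,330.83 × ((1 + 0.0105)^15 − 1) = $298,330.83 × 0.1696200… = $50,602.8608…
Total = $298,330.83 + $45,495.4516… + $50,602.8608… = $394,429.14

$394,429.14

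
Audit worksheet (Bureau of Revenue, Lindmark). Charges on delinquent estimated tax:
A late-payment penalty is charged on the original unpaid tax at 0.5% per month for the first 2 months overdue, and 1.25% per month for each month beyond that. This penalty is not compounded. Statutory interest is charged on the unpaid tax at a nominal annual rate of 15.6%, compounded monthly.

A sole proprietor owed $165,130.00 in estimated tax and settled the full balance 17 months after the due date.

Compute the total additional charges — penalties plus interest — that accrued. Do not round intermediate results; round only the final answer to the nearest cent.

Penalty, months 1–2: 2 × 0.5% × $165,130.00 = $1,651.30
Penalty, months 3–17: 15 × 1.25% × $165,130.00 = $30,961.88…
Interest (15.6%/yr ÷ 12 = 1.3%/month): $165,130.00 × ((1 + 0.013)^17 − 1) = $40,547.3897…
Penalties + interest = $32,613.1750 + $40,547.3897… = $73,160.56

$73,160.56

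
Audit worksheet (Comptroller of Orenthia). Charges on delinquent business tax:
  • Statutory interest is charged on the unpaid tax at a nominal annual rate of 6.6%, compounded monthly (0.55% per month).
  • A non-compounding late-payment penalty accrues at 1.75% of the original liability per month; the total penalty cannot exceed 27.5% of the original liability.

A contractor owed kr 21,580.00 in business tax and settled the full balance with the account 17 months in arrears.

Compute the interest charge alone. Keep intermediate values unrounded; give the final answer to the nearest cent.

Interest: kr 21,580.00 × ((1 + 0.0055)^17 − 1) = kr 21,580.00 × 0.0977293… = kr 2,108.9993…

kr 2,109.00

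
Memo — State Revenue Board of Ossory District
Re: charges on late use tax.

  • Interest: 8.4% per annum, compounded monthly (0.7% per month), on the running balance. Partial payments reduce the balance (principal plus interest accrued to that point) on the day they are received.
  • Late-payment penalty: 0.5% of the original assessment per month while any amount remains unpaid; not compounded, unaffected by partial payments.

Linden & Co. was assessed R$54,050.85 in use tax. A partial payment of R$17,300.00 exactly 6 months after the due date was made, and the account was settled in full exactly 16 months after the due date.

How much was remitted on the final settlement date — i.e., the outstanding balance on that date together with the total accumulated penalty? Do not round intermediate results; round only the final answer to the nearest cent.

Balance at month 6: R$54,050.8500 × (1 + 0.007)^6 = R$56,361.0858…
After R$17,300.00 payment: R$56,361.0858… − R$17,300.00 = R$39,061.0858…
Balance at month 16: R$39,061.0858… × (1 + 0.007)^10 = R$41,883.1191…
Penalty: 16 × 0.5% × R$54,050.85 = R$4,324.07…
Final settlement = outstanding balance + penalty = R$41,883.1191… + R$4,324.07… = R$46,207.19

R$46,207.19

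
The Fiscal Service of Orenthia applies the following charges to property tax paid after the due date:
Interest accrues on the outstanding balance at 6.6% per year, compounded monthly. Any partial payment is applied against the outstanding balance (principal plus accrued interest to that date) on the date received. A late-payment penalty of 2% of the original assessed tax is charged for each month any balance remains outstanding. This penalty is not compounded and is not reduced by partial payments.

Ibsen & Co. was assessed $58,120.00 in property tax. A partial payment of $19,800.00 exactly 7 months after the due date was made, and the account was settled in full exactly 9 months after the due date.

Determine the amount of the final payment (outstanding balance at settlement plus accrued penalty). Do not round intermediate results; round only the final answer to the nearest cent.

Monthly rate = 6.6% ÷ 12 = 0.55%
Balance at month 7: $58,120.0000 × (1 + 0.0055)^7 = $60,394.8810…
After $19,800.00 payment: $60,394.8810… − $19,800.00 = $40,594.8810…
Balance at month 9: $40,594.8810… × (1 + 0.0055)^2 = $41,042.6527…
Penalty: 9 × 2% × $58,120.00 = $10,461.60
Final settlement = outstanding balance + penalty = $41,042.6527… + $10,461.60 = $51,504.25

$51,504.25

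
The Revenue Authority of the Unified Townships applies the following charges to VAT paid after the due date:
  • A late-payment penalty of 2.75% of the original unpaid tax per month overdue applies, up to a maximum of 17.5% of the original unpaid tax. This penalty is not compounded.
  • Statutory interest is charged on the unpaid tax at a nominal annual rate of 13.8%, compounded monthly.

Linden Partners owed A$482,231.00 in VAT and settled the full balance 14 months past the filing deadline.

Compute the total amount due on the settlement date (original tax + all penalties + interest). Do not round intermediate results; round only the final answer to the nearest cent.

A$650,339.75

Penalty (uncapped): 14 × 2.75% × A$482,231.00 = A$185,658.94…; cap = 17.5% × A$482,231.00 = A$84,390.43… → penalty = A$84,390.43…
Interest (13.8%/yr ÷ 12 = 1.15%/month): A$482,231.00 × ((1 + 0.0115)^14 − 1) = A$83,718.3231…
Total = A$482,231.00 + A$84,390.4250 + A$83,718.3231… = A$650,339.75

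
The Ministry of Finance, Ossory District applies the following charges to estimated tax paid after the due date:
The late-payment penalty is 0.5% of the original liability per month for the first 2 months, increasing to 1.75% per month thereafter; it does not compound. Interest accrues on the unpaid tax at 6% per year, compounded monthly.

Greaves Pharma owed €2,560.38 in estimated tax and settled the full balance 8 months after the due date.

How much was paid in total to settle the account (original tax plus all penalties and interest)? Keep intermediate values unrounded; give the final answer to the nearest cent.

€2,959.05

Penalty, months 1–2: 2 × 0.5% × €2,560.38 = €25.60…
Penalty, months 3–8: 6 × 1.75% × €2,560.38 = €268.84…
Interest (6%/yr ÷ 12 = 0.5%/month): €2,560.38 × ((1 + 0.005)^8 − 1) = €104.2255…
Total = €2,560.38 + €294.4437 + €104.2255… = €2,959.05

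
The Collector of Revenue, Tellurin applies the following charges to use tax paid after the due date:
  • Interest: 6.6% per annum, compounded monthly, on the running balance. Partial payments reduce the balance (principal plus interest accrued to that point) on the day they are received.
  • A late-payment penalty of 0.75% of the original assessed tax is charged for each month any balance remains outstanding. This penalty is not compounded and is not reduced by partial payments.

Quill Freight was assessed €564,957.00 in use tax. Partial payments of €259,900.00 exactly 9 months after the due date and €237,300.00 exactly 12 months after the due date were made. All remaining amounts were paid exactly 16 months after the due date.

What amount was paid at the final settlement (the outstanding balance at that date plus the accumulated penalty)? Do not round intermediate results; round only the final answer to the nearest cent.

Monthly rate = 6.6% ÷ 12 = 0.55%
Balance at month 9: €564,957.0000 × (1 + 0.0055)^9 = €593,545.5707…
After €259,900.00 payment: €593,545.5707… − €259,900.00 = €333,645.5707…
Balance at month 12: €333,645.5707… × (1 + 0.0055)^3 = €339,181.0565…
After €237,300.00 payment: €339,181.0565… − €237,300.00 = €101,881.0565…
Balance at month 16: €101,881.0565… × (1 + 0.0055)^4 = €104,140.9990…
Penalty: 16 × 0.75% × €564,957.00 = €67,794.84
Final settlement = outstanding balance + penalty = €104,140.9990… + €67,794.84 = €171,935.84

€171,935.84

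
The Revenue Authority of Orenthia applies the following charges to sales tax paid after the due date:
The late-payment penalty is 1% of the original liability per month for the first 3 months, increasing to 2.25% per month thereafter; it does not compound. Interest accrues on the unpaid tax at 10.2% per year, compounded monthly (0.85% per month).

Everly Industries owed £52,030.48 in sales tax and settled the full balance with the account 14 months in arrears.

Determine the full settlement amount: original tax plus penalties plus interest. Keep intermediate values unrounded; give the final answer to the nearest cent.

Penalty, months 1–3: 3 × 1% × £52,030.48 = £1,560.91…
Penalty, months 4–14: 11 × 2.25% × £52,030.48 = £12,877.54…
Interest: £52,030.48 × ((1 + 0.0085)^14 − 1) = £52,030.48 × 0.1258036… = £6,545.6220…
Total = £52,030.48 + £14,438.4582 + £6,545.6220… = £73,014.56

£73,014.56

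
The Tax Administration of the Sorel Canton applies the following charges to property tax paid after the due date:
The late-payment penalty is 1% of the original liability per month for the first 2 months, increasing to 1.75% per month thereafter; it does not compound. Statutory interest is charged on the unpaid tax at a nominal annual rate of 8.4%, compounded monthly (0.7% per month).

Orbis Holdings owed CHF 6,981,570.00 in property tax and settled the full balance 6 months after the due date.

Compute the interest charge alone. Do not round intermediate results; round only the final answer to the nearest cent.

CHF 298,405.54

Interest: CHF 6,981,570.00 × ((1 + 0.007)^6 − 1) = CHF 6,981,570.00 × 0.0427419… = CHF 298,405.5397…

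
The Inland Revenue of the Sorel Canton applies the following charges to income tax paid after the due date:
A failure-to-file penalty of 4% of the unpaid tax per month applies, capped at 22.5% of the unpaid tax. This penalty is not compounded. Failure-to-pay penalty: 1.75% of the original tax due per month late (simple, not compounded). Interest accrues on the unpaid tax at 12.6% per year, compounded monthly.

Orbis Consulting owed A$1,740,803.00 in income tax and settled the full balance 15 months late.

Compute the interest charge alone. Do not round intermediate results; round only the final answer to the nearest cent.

Interest (12.6%/yr ÷ 12 = 1.05%/month): A$1,740,803.00 × ((1 + 0.0105)^15 − 1) = A$295,274.9197…

A$295,274.92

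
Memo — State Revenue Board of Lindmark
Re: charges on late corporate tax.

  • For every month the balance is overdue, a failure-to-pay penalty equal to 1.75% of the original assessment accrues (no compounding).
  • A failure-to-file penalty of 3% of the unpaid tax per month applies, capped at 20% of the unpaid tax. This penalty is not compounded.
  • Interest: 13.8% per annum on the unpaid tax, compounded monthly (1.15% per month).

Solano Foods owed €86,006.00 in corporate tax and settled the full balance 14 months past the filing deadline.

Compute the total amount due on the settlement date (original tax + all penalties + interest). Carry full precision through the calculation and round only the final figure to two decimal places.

Failure-to-file: 14 × 3% × €86,006.00 = €36,122.52, capped at 20% × €86,006.00 = €17,201.20
Failure-to-pay penalty: 14 × 1.75% × €86,006.00 = €21,071.47
Interest: €86,006.00 × ((1 + 0.0115)^14 − 1) = €86,006.00 × 0.1736063… = €14,931.1805…
Total = €86,006.00 + €38,272.6700 + €14,931.1805… = €139,209.85

€139,209.85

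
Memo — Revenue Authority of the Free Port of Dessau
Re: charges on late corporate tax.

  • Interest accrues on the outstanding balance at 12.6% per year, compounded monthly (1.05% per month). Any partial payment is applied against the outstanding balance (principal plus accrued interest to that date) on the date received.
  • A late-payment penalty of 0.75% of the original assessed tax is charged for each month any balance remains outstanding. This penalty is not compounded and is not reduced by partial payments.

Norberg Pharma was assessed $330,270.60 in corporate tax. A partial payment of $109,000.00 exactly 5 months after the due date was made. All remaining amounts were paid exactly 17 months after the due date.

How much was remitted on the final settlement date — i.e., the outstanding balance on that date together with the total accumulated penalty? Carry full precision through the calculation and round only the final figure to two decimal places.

$312,999.72

Balance at month 5: $330,270.6000 × (1 + 0.0105)^5 = $347,977.7732…
After $109,000.00 payment: $347,977.7732… − $109,000.00 = $238,977.7732…
Balance at month 17: $238,977.7732… × (1 + 0.0105)^12 = $270,890.2190…
Penalty: 17 × 0.75% × $330,270.60 = $42,109.50…
Final settlement = outstanding balance + penalty = $270,890.2190… + $42,109.50… = $312,999.72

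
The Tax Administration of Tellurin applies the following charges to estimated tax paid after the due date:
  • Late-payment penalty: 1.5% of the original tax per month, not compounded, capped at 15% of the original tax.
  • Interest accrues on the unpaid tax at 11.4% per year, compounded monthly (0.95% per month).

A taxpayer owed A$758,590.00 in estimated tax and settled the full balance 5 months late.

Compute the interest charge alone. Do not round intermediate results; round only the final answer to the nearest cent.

A$36,724.19

Interest: A$758,590.00 × ((1 + 0.0095)^5 − 1) = A$758,590.00 × 0.0484111… = A$36,724.1874…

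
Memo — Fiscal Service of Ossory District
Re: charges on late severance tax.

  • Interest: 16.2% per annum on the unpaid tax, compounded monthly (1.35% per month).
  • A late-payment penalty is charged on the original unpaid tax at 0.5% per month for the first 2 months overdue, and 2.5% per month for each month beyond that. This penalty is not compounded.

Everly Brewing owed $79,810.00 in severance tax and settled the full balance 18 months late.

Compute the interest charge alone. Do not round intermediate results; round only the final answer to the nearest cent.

Interest: $79,810.00 × ((1 + 0.0135)^18 − 1) = $79,810.00 × 0.2729975… = $21,787.9314…

$21,787.93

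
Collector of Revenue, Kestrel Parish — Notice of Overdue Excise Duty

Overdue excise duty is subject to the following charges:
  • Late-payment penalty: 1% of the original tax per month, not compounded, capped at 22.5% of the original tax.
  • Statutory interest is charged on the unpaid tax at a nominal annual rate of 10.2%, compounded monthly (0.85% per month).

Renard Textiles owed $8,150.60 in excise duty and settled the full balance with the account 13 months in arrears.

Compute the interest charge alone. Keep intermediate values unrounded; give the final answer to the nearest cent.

$948.04

Interest: $8,150.60 × ((1 + 0.0085)^13 − 1) = $8,150.60 × 0.1163149… = $948.0365…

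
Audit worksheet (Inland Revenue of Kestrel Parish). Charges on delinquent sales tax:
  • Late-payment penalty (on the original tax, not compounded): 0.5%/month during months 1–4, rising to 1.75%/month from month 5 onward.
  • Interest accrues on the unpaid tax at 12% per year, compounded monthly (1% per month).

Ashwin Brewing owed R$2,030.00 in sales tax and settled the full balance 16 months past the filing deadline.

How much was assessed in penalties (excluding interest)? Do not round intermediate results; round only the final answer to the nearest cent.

Penalty, months 1–4: 4 × 0.5% × R$2,030.00 = R$40.60
Penalty, months 5–16: 12 × 1.75% × R$2,030.00 = R$426.30
Total penalty = R$40.60 + R$426.30 = R$466.90

R$466.90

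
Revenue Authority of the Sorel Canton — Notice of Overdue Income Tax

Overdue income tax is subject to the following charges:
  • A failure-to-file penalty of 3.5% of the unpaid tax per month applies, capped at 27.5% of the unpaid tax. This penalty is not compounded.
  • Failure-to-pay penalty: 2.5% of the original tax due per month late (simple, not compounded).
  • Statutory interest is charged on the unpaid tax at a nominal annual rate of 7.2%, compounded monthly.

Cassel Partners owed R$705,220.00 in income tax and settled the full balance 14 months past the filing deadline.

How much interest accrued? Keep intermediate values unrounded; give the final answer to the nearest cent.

Interest (7.2%/yr ÷ 12 = 0.6%/month): R$705,220.00 × ((1 + 0.006)^14 − 1) = R$61,605.1539…

R$61,605.15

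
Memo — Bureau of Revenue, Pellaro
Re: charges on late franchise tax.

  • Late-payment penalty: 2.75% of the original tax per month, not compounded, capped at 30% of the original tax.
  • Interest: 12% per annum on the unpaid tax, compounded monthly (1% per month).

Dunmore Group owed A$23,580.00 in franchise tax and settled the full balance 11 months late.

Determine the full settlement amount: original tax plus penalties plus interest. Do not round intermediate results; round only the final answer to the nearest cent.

Penalty (uncapped): 11 × 2.75% × A$23,580.00 = A$7,132.95; cap = 30% × A$23,580.00 = A$7,074.00 → penalty = A$7,074.00
Interest: A$23,580.00 × ((1 + 0.01)^11 − 1) = A$23,580.00 × 0.1156683… = A$2,727.4596…
Total = A$23,580.00 + A$7,074.0000 + A$2,727.4596… = A$33,381.46

A$33,381.46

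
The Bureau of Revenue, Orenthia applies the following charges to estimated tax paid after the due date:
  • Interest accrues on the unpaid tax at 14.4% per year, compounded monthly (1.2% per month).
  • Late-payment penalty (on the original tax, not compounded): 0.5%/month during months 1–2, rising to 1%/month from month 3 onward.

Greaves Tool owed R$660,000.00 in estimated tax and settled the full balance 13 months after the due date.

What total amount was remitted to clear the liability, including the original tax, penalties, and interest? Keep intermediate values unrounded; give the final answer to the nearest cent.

Penalty, months 1–2: 2 × 0.5% × R$660,000.00 = R$6,600.00
Penalty, months 3–13: 11 × 1% × R$660,000.00 = R$72,600.00
Interest: R$660,000.00 × ((1 + 0.012)^13 − 1) = R$660,000.00 × 0.1677414… = R$110,709.2974…
Total = R$660,000.00 + R$79,200.0000 + R$110,709.2974… = R$849,909.30

R$849,909.30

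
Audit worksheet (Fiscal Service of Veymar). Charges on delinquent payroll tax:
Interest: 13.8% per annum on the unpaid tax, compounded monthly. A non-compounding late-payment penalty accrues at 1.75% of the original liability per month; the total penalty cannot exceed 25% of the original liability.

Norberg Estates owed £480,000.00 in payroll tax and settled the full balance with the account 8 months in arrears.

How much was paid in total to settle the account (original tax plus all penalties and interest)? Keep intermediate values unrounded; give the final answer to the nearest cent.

Penalty: 8 × 1.75% × £480,000.00 = £67,200.00 (below the 25% cap of £120,000.00)
Interest (13.8%/yr ÷ 12 = 1.15%/month): £480,000.00 × ((1 + 0.0115)^8 − 1) = £45,978.9142…
Total = £480,000.00 + £67,200.0000 + £45,978.9142… = £593,178.91

£593,178.91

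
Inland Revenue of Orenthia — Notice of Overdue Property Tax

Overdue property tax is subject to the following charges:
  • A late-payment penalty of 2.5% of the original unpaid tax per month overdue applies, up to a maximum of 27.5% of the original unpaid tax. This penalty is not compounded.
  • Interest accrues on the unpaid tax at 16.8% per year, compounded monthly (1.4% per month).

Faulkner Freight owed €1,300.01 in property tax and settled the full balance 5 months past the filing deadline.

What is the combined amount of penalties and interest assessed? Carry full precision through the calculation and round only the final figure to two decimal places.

Penalty: 5 × 2.5% × €1,300.01 = €162.50… (below the 27.5% cap of €357.50…)
Interest: €1,300.01 × ((1 + 0.014)^5 − 1) = €1,300.01 × 0.0719876… = €93.5846…
Penalties + interest = €162.5013… + €93.5846… = €256.09

€256.09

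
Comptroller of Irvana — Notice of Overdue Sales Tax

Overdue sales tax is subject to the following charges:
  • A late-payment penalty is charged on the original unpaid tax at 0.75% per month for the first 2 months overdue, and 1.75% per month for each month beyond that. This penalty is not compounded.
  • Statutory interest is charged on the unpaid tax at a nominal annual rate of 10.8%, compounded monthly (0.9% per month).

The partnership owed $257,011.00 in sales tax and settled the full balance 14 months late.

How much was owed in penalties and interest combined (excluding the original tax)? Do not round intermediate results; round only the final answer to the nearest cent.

Penalty, months 1–2: 2 × 0.75% × $257,011.00 = $3,855.17…
Penalty, months 3–14: 12 × 1.75% × $257,011.00 = $53,972.31
Interest: $257,011.00 × ((1 + 0.009)^14 − 1) = $257,011.00 × 0.1336430… = $34,347.7322…
Penalties + interest = $57,827.4750 + $34,347.7322… = $92,175.21

$92,175.21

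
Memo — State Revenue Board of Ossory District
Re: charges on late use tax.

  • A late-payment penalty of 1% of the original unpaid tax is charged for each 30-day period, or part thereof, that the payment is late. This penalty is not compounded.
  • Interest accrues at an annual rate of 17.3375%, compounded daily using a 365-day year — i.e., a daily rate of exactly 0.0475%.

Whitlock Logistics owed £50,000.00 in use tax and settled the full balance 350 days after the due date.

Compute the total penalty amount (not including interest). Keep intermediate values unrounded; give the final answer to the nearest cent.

Penalty periods: ⌈350/30⌉ = 12; penalty = 12 × 1% × £50,000.00 = £6,000.00

£6,000.00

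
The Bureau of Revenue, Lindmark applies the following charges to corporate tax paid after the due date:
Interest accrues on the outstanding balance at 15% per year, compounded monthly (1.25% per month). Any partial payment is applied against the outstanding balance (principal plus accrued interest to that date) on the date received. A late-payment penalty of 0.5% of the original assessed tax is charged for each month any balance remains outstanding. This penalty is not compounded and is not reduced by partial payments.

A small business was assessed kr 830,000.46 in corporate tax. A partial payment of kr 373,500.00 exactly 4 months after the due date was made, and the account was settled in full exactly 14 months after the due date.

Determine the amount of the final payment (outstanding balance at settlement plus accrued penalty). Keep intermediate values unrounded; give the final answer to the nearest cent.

Balance at month 4: kr 830,000.4600 × (1 + 0.0125)^4 = kr 872,285.1131…
After kr 373,500.00 payment: kr 872,285.1131… − kr 373,500.00 = kr 498,785.1131…
Balance at month 14: kr 498,785.1131… × (1 + 0.0125)^10 = kr 564,759.8338…
Penalty: 14 × 0.5% × kr 830,000.46 = kr 58,100.03…
Final settlement = outstanding balance + penalty = kr 564,759.8338… + kr 58,100.03… = kr 622,859.87

kr 622,859.87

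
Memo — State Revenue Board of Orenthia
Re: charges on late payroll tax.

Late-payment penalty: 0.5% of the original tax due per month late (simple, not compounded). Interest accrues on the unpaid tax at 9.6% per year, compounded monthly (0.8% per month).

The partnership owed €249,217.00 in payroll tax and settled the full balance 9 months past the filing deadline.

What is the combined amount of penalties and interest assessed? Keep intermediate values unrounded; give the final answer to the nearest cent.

€29,743.43

Late-payment penalty = 0.5% × €249,217.00 × 9 mo = €11,214.77…
Interest: €249,217.00 × ((1 + 0.008)^9 − 1) = €249,217.00 × 0.0743475… = €18,528.6679…
Penalties + interest = €11,214.7650 + €18,528.6679… = €29,743.43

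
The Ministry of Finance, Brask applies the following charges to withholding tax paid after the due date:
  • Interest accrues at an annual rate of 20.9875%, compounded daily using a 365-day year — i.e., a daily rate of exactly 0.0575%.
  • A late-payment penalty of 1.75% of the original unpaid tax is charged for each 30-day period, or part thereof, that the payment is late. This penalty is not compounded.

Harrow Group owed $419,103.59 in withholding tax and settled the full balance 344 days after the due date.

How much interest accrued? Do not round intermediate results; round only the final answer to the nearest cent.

$91,636.73

Interest: $419,103.59 × ((1 + 0.000575)^344 − 1) = $419,103.59 × 0.21864935… = $91,636.7270…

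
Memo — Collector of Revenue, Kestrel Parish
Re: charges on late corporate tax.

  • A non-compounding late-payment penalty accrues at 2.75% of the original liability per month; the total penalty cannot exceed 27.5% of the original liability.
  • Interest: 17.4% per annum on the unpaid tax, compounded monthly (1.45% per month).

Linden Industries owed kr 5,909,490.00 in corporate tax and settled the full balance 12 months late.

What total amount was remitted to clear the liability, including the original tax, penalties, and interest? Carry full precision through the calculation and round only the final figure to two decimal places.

Penalty (uncapped): 12 × 2.75% × kr 5,909,490.00 = kr 1,950,131.70; cap = 27.5% × kr 5,909,490.00 = kr 1,625,109.75 → penalty = kr 1,625,109.75
Interest: kr 5,909,490.00 × ((1 + 0.0145)^12 − 1) = kr 5,909,490.00 × 0.1885696… = kr 1,114,350.1380…
Total = kr 5,909,490.00 + kr 1,625,109.7500 + kr 1,114,350.1380… = kr 8,648,949.89

kr 8,648,949.89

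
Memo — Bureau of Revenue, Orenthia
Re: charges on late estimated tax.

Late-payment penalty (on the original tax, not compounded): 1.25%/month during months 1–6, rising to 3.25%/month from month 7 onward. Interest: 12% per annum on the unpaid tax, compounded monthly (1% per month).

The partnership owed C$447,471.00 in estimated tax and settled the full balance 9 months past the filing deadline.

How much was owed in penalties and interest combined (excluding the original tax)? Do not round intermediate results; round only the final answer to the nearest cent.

Penalty, months 1–6: 6 × 1.25% × C$447,471.00 = C$33,560.33…
Penalty, months 7–9: 3 × 3.25% × C$447,471.00 = C$43,628.42…
Interest: C$447,471.00 × ((1 + 0.01)^9 − 1) = C$447,471.00 × 0.0936853… = C$41,921.4427…
Penalties + interest = C$77,188.7475 + C$41,921.4427… = C$119,110.19

C$119,110.19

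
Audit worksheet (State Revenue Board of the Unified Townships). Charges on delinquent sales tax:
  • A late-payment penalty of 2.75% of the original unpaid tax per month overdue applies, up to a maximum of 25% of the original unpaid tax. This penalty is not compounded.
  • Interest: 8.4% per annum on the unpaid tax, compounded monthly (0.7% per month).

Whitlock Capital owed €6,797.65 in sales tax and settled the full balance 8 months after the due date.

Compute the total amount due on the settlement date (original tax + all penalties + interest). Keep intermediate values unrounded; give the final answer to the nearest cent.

€8,683.26

Penalty: 8 × 2.75% × €6,797.65 = €1,495.48… (below the 25% cap of €1,699.41…)
Interest: €6,797.65 × ((1 + 0.007)^8 − 1) = €6,797.65 × 0.0573914… = €390.1265…
Total = €6,797.65 + €1,495.4830 + €390.1265… = €8,683.26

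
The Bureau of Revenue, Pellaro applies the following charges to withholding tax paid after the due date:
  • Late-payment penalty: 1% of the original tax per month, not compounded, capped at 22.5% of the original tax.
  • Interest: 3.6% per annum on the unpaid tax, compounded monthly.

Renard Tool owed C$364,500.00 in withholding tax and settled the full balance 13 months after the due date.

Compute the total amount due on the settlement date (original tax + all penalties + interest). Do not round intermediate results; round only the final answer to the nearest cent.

Penalty: 13 × 1% × C$364,500.00 = C$47,385.00 (below the 22.5% cap of C$82,012.50)
Interest (3.6%/yr ÷ 12 = 0.3%/month): C$364,500.00 × ((1 + 0.003)^13 − 1) = C$14,474.2149…
Total = C$364,500.00 + C$47,385.0000 + C$14,474.2149… = C$426,359.21

C$426,359.21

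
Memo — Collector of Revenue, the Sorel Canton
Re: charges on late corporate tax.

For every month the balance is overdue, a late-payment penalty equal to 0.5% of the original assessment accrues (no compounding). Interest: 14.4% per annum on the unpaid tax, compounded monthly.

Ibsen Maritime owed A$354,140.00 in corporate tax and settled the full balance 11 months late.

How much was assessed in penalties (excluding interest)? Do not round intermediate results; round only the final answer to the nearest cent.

Late-payment penalty = 0.5% × A$354,140.00 × 11 mo = A$19,477.70

A$19,477.70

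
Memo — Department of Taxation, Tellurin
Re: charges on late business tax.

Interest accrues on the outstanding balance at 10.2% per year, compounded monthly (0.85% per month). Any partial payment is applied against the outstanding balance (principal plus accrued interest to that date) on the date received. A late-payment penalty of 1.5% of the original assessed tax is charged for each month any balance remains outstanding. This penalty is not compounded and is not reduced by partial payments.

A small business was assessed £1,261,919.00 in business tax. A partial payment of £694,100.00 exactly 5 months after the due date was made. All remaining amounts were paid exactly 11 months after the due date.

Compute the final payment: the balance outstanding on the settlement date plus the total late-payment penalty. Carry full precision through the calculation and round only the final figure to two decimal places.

Balance at month 5: £1,261,919.0000 × (1 + 0.0085)^5 = £1,316,470.0767…
After £694,100.00 payment: £1,316,470.0767… − £694,100.00 = £622,370.0767…
Balance at month 11: £622,370.0767… × (1 + 0.0085)^6 = £654,793.1374…
Penalty: 11 × 1.5% × £1,261,919.00 = £208,216.64…
Final settlement = outstanding balance + penalty = £654,793.1374… + £208,216.64… = £863,009.77

£863,009.77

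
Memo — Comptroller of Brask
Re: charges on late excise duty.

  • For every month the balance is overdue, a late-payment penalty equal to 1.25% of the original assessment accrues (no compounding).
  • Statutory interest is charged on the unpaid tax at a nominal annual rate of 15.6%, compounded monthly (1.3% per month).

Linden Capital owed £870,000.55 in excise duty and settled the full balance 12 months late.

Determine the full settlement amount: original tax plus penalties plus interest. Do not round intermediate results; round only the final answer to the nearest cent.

Late-payment penalty: 12 × 1.25% × £870,000.55 = £130,500.08…
Interest: £870,000.55 × ((1 + 0.013)^12 − 1) = £870,000.55 × 0.1676518… = £145,857.1376…
Total = £870,000.55 + £130,500.0825 + £145,857.1376… = £1,146,357.77

£1,146,357.77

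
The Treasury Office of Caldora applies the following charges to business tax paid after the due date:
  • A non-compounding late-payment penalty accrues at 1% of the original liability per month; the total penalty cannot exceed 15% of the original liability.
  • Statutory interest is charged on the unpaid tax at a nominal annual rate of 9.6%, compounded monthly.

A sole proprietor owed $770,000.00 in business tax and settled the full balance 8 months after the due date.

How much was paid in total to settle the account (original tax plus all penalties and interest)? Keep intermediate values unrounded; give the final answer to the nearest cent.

$882,282.14

Penalty: 8 × 1% × $770,000.00 = $61,600.00 (below the 15% cap of $115,500.00)
Interest (9.6%/yr ÷ 12 = 0.8%/month): $770,000.00 × ((1 + 0.008)^8 − 1) = $50,682.1396…
Total = $770,000.00 + $61,600.0000 + $50,682.1396… = $882,282.14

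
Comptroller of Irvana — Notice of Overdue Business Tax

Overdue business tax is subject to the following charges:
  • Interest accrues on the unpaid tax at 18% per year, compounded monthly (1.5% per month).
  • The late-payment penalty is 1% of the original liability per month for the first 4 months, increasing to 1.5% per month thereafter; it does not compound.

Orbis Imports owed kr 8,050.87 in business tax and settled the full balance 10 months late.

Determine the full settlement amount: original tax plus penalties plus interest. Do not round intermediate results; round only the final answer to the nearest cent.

kr 10,389.98

Penalty, months 1–4: 4 × 1% × kr 8,050.87 = kr 322.03…
Penalty, months 5–10: 6 × 1.5% × kr 8,050.87 = kr 724.58…
Interest: kr 8,050.87 × ((1 + 0.015)^10 − 1) = kr 8,050.87 × 0.1605408… = kr 1,292.4933…
Total = kr 8,050.87 + kr 1,046.6131 + kr 1,292.4933… = kr 10,389.98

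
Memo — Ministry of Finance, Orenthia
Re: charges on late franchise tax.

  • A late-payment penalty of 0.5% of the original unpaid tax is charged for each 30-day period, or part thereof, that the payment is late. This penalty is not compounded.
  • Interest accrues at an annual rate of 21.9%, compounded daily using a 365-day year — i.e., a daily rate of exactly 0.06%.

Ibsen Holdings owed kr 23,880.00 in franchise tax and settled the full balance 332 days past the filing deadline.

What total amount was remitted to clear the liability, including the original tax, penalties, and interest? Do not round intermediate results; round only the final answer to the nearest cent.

Penalty periods: ⌈332/30⌉ = 12; penalty = 12 × 0.5% × kr 23,880.00 = kr 1,432.80
Interest: kr 23,880.00 × ((1 + 0.0006)^332 − 1) = kr 23,880.00 × 0.22035313… = kr 5,262.0326…
Total = kr 23,880.00 + kr 1,432.8000 + kr 5,262.0326… = kr 30,574.83

kr 30,574.83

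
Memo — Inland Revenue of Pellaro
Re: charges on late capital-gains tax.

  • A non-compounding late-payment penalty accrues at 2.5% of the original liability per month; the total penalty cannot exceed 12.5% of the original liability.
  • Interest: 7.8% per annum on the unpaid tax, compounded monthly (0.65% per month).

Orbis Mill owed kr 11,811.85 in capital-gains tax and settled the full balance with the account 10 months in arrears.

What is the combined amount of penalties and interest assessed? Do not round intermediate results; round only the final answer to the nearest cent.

kr 2,267.10

Penalty (uncapped): 10 × 2.5% × kr 11,811.85 = kr 2,952.96…; cap = 12.5% × kr 11,811.85 = kr 1,476.48… → penalty = kr 1,476.48…
Interest: kr 11,811.85 × ((1 + 0.0065)^10 − 1) = kr 11,811.85 × 0.0669346… = kr 790.6213…
Penalties + interest = kr 1,476.4813… + kr 790.6213… = kr 2,267.10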